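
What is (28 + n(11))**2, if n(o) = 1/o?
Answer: 95481/121 ≈ 789.10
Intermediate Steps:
n(o) = 1/o
(28 + n(11))**2 = (28 + 1/11)**2 = (309/11)**2 = 95481/121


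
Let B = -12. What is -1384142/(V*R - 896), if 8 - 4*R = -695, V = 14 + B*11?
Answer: 2768284/43269 ≈ 63.978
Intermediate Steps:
V = -118 (V = 14 - 12*11 = 14 - 132 = -118)
R = 703/4 (R = 2 - 1/4*(-695) = 2 + 695/4 = 703/4 ≈ 175.75)
-1384142/(V*R - 896) = -1384142/(-118*703/4 - 896) = -1384142/(-41477/2 - 896) = -1384142/(-43269/2) = -1384142*(-2/43269) = 2768284/43269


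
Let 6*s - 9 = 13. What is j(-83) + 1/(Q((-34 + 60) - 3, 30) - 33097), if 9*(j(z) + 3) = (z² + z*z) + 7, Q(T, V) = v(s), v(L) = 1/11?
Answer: 1669606643/1092198 ≈ 1528.7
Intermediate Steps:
s = 11/3 (s = 3/2 + (⅙)*13 = 3/2 + 13/6 = 11/3 ≈ 3.6667)
v(L) = 1/11
Q(T, V) = 1/11
j(z) = -20/9 + 2*z²/9 (j(z) = -3 + ((z² + z*z) + 7)/9 = -3 + ((z² + z²) + 7)/9 = -3 + (2*z² + 7)/9 = -3 + (7 + 2*z²)/9 = -3 + (7/9 + 2*z²/9) = -20/9 + 2*z²/9)
j(-83) + 1/(Q((-34 + 60) - 3, 30) - 33097) = (-20/9 + (2/9)*(-83)²) + 1/(1/11 - 33097) = (-20/9 + (2/9)*6889) + 1/(-364066/11) = (-20/9 + 13778/9) - 11/364066 = 4586/3 - 11/364066 = 1669606643/1092198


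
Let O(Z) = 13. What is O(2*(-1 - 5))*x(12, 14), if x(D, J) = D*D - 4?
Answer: 1820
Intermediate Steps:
x(D, J) = -4 + D² (x(D, J) = D² - 4 = -4 + D²)
O(2*(-1 - 5))*x(12, 14) = 13*(-4 + 12²) = 13*(-4 + 144) = 13*140 = 1820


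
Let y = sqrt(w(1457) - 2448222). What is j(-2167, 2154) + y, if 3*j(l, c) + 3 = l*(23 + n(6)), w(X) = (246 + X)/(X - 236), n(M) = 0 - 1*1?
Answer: -47677/3 + I*sqrt(3649907655339)/1221 ≈ -15892.0 + 1564.7*I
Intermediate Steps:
n(M) = -1 (n(M) = 0 - 1 = -1)
w(X) = (246 + X)/(-236 + X)
j(l, c) = -1 + 22*l/3 (j(l, c) = -1 + (l*(23 - 1))/3 = -1 + (l*22)/3 = -1 + (22*l)/3 = -1 + 22*l/3)
y = I*sqrt(3649907655339)/1221 (y = sqrt((246 + 1457)/(-236 + 1457) - 2448222) = sqrt(1703/1221 - 2448222) = sqrt(-2989277359/1221) = I*sqrt(3649907655339)/1221 ≈ 1564.7*I)
j(-2167, 2154) + y = (-1 + (22/3)*(-2167)) + I*sqrt(3649907655339)/1221 = (-1 - 47674/3) + I*sqrt(3649907655339)/1221 = -47677/3 + I*sqrt(3649907655339)/1221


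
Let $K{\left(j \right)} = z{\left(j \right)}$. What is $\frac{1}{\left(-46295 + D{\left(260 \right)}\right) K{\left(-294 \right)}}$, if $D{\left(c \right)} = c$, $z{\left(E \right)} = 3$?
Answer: $- \frac{1}{138105} \approx -7.2409 \cdot 10^{-6}$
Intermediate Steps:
$K{\left(j \right)} = 3$
$\frac{1}{\left(-46295 + D{\left(260 \right)}\right) K{\left(-294 \right)}} = \frac{1}{\left(-46295 + 260\right) 3} = \frac{1}{-46035} \cdot \frac{1}{3} = \left(- \frac{1}{46035}\right) \frac{1}{3} = - \frac{1}{138105}$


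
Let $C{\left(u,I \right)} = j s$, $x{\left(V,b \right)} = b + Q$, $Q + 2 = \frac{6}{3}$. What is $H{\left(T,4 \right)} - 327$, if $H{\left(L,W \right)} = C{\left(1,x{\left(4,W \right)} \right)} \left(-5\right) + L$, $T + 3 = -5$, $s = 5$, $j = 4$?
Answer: $-435$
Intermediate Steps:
$Q = 0$ ($Q = -2 + \frac{6}{3} = -2 + 6 \cdot \frac{1}{3} = -2 + 2 = 0$)
$T = -8$ ($T = -3 - 5 = -8$)
$x{\left(V,b \right)} = b$ ($x{\left(V,b \right)} = b + 0 = b$)
$C{\left(u,I \right)} = 20$ ($C{\left(u,I \right)} = 4 \cdot 5 = 20$)
$H{\left(L,W \right)} = -100 + L$ ($H{\left(L,W \right)} = 20 \left(-5\right) + L = -100 + L$)
$H{\left(T,4 \right)} - 327 = \left(-100 - 8\right) - 327 = -108 - 327 = -435$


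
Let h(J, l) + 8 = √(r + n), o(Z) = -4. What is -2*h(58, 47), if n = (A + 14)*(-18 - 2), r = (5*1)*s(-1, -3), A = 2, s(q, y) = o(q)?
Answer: 16 - 4*I*√85 ≈ 16.0 - 36.878*I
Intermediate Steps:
s(q, y) = -4
r = -20 (r = (5*1)*(-4) = 5*(-4) = -20)
n = -320 (n = (2 + 14)*(-18 - 2) = 16*(-20) = -320)
h(J, l) = -8 + 2*I*√85 (h(J, l) = -8 + √(-20 - 320) = -8 + √(-340) = -8 + 2*I*√85)
-2*h(58, 47) = -2*(-8 + 2*I*√85) = 16 - 4*I*√85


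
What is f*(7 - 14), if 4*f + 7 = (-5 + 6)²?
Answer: 21/2 ≈ 10.500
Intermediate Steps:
f = -3/2 (f = -7/4 + (-5 + 6)²/4 = -7/4 + (¼)*1² = -7/4 + (¼)*1 = -7/4 + ¼ = -3/2 ≈ -1.5000)
f*(7 - 14) = -3*(7 - 14)/2 = -3/2*(-7) = 21/2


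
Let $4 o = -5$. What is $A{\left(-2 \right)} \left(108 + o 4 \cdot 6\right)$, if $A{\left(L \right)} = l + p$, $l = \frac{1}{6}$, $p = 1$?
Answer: $91$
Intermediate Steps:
$o = - \frac{5}{4}$ ($o = \frac{1}{4} \left(-5\right) = - \frac{5}{4} \approx -1.25$)
$l = \frac{1}{6} \approx 0.16667$
$A{\left(L \right)} = \frac{7}{6}$ ($A{\left(L \right)} = \frac{1}{6} + 1 = \frac{7}{6}$)
$A{\left(-2 \right)} \left(108 + o 4 \cdot 6\right) = \frac{7 \left(108 + \left(- \frac{5}{4}\right) 4 \cdot 6\right)}{6} = \frac{7 \left(108 - 30\right)}{6} = \frac{7}{6} \cdot 78 = 91$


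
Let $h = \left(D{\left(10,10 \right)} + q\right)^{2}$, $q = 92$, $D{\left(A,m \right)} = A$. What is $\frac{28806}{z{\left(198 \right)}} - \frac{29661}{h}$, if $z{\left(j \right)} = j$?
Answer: $\frac{1813733}{12716} \approx 142.63$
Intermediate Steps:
$h = 10404$ ($h = \left(10 + 92\right)^{2} = 102^{2} = 10404$)
$\frac{28806}{z{\left(198 \right)}} - \frac{29661}{h} = \frac{28806}{198} - \frac{29661}{10404} = 28806 \cdot \frac{1}{198} - \frac{9887}{3468} = \frac{4801}{33} - \frac{9887}{3468} = \frac{1813733}{12716}$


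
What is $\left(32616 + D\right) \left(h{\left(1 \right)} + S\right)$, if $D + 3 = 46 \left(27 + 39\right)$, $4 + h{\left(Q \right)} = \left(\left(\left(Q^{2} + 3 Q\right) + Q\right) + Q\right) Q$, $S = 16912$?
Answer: $602967186$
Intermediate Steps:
$h{\left(Q \right)} = -4 + Q \left(Q^{2} + 5 Q\right)$ ($h{\left(Q \right)} = -4 + \left(\left(\left(Q^{2} + 3 Q\right) + Q\right) + Q\right) Q = -4 + \left(\left(Q^{2} + 4 Q\right) + Q\right) Q = -4 + \left(Q^{2} + 5 Q\right) Q = -4 + Q \left(Q^{2} + 5 Q\right)$)
$D = 3033$ ($D = -3 + 46 \left(27 + 39\right) = -3 + 46 \cdot 66 = -3 + 3036 = 3033$)
$\left(32616 + D\right) \left(h{\left(1 \right)} + S\right) = \left(32616 + 3033\right) \left(\left(-4 + 1^{3} + 5 \cdot 1^{2}\right) + 16912\right) = 35649 \left(\left(-4 + 1 + 5 \cdot 1\right) + 16912\right) = 35649 \left(\left(-4 + 1 + 5\right) + 16912\right) = 35649 \left(2 + 16912\right) = 35649 \cdot 16914 = 602967186$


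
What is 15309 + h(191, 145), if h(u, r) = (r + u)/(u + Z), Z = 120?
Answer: 4761435/311 ≈ 15310.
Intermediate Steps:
h(u, r) = (r + u)/(120 + u) (h(u, r) = (r + u)/(u + 120) = (r + u)/(120 + u))
15309 + h(191, 145) = 15309 + (145 + 191)/(120 + 191) = 15309 + 336/311 = 4761435/311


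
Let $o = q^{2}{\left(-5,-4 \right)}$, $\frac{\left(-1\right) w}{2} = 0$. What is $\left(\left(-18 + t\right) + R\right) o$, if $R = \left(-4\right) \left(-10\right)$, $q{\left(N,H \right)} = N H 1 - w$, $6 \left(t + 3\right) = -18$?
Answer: $6400$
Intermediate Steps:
$w = 0$ ($w = \left(-2\right) 0 = 0$)
$t = -6$ ($t = -3 + \frac{1}{6} \left(-18\right) = -3 - 3 = -6$)
$q{\left(N,H \right)} = H N$ ($q{\left(N,H \right)} = N H 1 - 0 = H N 1 + 0 = H N + 0 = H N$)
$o = 400$ ($o = \left(\left(-4\right) \left(-5\right)\right)^{2} = 20^{2} = 400$)
$R = 40$
$\left(\left(-18 + t\right) + R\right) o = \left(\left(-18 - 6\right) + 40\right) 400 = \left(-24 + 40\right) 400 = 16 \cdot 400 = 6400$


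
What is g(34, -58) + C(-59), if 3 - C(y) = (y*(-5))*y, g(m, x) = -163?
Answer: 17245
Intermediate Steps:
C(y) = 3 + 5*y**2 (C(y) = 3 - y*(-5)*y = 3 - (-5*y)*y = 3 - (-5)*y**2 = 3 + 5*y**2)
g(34, -58) + C(-59) = -163 + (3 + 5*(-59)**2) = -163 + (3 + 5*3481) = -163 + (3 + 17405) = -163 + 17408 = 17245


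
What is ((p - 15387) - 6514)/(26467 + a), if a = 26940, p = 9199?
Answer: -12702/53407 ≈ -0.23783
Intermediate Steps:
((p - 15387) - 6514)/(26467 + a) = ((9199 - 15387) - 6514)/(26467 + 26940) = (-6188 - 6514)/53407 = -12702*1/53407 = -12702/53407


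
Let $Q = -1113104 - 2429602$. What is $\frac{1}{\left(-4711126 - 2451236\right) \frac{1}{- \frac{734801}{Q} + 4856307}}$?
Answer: $- \frac{17204468681543}{25374142831572} \approx -0.67803$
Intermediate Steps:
$Q = -3542706$
$\frac{1}{\left(-4711126 - 2451236\right) \frac{1}{- \frac{734801}{Q} + 4856307}} = \frac{1}{\left(-4711126 - 2451236\right) \frac{1}{- \frac{734801}{-3542706} + 4856307}} = \frac{1}{\left(-7162362\right) \frac{1}{\left(-734801\right) \left(- \frac{1}{3542706}\right) + 4856307}} = \frac{1}{\left(-7162362\right) \frac{1}{\frac{734801}{3542706} + 4856307}} = \frac{1}{\left(-7162362\right) \frac{1}{\frac{17204468681543}{3542706}}} = \frac{1}{\left(-7162362\right) \frac{3542706}{17204468681543}} = \frac{1}{- \frac{25374142831572}{17204468681543}} = - \frac{17204468681543}{25374142831572}$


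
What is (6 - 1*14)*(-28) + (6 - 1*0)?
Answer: 230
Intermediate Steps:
(6 - 1*14)*(-28) + (6 - 1*0) = (6 - 14)*(-28) + (6 + 0) = -8*(-28) + 6 = 224 + 6 = 230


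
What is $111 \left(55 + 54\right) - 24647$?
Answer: $-12548$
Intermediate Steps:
$111 \left(55 + 54\right) - 24647 = 111 \cdot 109 - 24647 = 12099 - 24647 = -12548$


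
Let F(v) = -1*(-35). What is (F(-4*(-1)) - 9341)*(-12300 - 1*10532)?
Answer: 212474592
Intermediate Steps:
F(v) = 35
(F(-4*(-1)) - 9341)*(-12300 - 1*10532) = (35 - 9341)*(-12300 - 1*10532) = -9306*(-12300 - 10532) = -9306*(-22832) = 212474592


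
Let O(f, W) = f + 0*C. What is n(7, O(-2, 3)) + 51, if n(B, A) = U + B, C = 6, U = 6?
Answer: 64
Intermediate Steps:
O(f, W) = f (O(f, W) = f + 0*6 = f + 0 = f)
n(B, A) = 6 + B
n(7, O(-2, 3)) + 51 = (6 + 7) + 51 = 13 + 51 = 64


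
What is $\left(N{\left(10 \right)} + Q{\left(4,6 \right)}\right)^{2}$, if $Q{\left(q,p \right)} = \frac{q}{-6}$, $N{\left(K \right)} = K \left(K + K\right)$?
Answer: $\frac{357604}{9} \approx 39734.0$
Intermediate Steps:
$N{\left(K \right)} = 2 K^{2}$ ($N{\left(K \right)} = K 2 K = 2 K^{2}$)
$Q{\left(q,p \right)} = - \frac{q}{6}$ ($Q{\left(q,p \right)} = q \left(- \frac{1}{6}\right) = - \frac{q}{6}$)
$\left(N{\left(10 \right)} + Q{\left(4,6 \right)}\right)^{2} = \left(2 \cdot 10^{2} - \frac{2}{3}\right)^{2} = \left(2 \cdot 100 - \frac{2}{3}\right)^{2} = \left(200 - \frac{2}{3}\right)^{2} = \left(\frac{598}{3}\right)^{2} = \frac{357604}{9}$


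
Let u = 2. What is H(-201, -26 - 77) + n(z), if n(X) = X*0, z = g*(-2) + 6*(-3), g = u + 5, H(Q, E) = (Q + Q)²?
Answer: 161604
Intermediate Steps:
H(Q, E) = 4*Q² (H(Q, E) = (2*Q)² = 4*Q²)
g = 7 (g = 2 + 5 = 7)
z = -32 (z = 7*(-2) + 6*(-3) = -14 - 18 = -32)
n(X) = 0
H(-201, -26 - 77) + n(z) = 4*(-201)² + 0 = 4*40401 + 0 = 161604 + 0 = 161604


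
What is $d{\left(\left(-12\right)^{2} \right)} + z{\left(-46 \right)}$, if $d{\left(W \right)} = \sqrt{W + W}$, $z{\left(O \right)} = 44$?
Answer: $44 + 12 \sqrt{2} \approx 60.971$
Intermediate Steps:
$d{\left(W \right)} = \sqrt{2} \sqrt{W}$ ($d{\left(W \right)} = \sqrt{2 W} = \sqrt{2} \sqrt{W}$)
$d{\left(\left(-12\right)^{2} \right)} + z{\left(-46 \right)} = \sqrt{2} \sqrt{\left(-12\right)^{2}} + 44 = \sqrt{2} \sqrt{144} + 44 = \sqrt{2} \cdot 12 + 44 = 12 \sqrt{2} + 44 = 44 + 12 \sqrt{2}$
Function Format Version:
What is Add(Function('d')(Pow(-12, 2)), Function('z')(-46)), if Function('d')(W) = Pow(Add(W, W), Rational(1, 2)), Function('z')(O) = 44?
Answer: Add(44, Mul(12, Pow(2, Rational(1, 2)))) ≈ 60.971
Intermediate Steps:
Function('d')(W) = Mul(Pow(2, Rational(1, 2)), Pow(W, Rational(1, 2))) (Function('d')(W) = Pow(Mul(2, W), Rational(1, 2)) = Mul(Pow(2, Rational(1, 2)), Pow(W, Rational(1, 2))))
Add(Function('d')(Pow(-12, 2)), Function('z')(-46)) = Add(Mul(Pow(2, Rational(1, 2)), Pow(Pow(-12, 2), Rational(1, 2))), 44) = Add(Mul(Pow(2, Rational(1, 2)), Pow(144, Rational(1, 2))), 44) = Add(Mul(Pow(2, Rational(1, 2)), 12), 44) = Add(Mul(12, Pow(2, Rational(1, 2))), 44) = Add(44, Mul(12, Pow(2, Rational(1, 2))))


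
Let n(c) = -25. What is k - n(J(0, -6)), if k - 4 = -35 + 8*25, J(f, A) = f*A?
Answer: 194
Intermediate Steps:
J(f, A) = A*f
k = 169 (k = 4 + (-35 + 8*25) = 4 + (-35 + 200) = 4 + 165 = 169)
k - n(J(0, -6)) = 169 - 1*(-25) = 169 + 25 = 194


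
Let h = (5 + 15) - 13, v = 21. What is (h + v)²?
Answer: 784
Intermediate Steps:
h = 7 (h = 20 - 13 = 7)
(h + v)² = (7 + 21)² = 28² = 784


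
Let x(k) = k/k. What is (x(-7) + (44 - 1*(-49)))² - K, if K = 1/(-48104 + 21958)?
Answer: 231026057/26146 ≈ 8836.0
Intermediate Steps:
x(k) = 1
K = -1/26146 (K = 1/(-26146) = -1/26146 ≈ -3.8247e-5)
(x(-7) + (44 - 1*(-49)))² - K = (1 + (44 - 1*(-49)))² - 1*(-1/26146) = (1 + (44 + 49))² + 1/26146 = (1 + 93)² + 1/26146 = 94² + 1/26146 = 8836 + 1/26146 = 231026057/26146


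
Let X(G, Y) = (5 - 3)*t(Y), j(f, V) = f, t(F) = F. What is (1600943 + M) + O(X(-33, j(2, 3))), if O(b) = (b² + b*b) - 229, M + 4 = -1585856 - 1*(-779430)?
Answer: 794316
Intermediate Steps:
M = -806430 (M = -4 + (-1585856 - 1*(-779430)) = -4 + (-1585856 + 779430) = -4 - 806426 = -806430)
X(G, Y) = 2*Y (X(G, Y) = (5 - 3)*Y = 2*Y)
O(b) = -229 + 2*b² (O(b) = (b² + b²) - 229 = 2*b² - 229 = -229 + 2*b²)
(1600943 + M) + O(X(-33, j(2, 3))) = (1600943 - 806430) + (-229 + 2*(2*2)²) = 794513 + (-229 + 2*4²) = 794513 + (-229 + 2*16) = 794513 + (-229 + 32) = 794513 - 197 = 794316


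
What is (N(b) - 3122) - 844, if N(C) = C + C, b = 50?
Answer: -3866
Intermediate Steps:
N(C) = 2*C
(N(b) - 3122) - 844 = (2*50 - 3122) - 844 = (100 - 3122) - 844 = -3022 - 844 = -3866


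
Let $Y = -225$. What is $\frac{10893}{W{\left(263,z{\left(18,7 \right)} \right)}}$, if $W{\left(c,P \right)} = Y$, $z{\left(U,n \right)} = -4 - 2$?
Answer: $- \frac{3631}{75} \approx -48.413$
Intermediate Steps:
$z{\left(U,n \right)} = -6$
$W{\left(c,P \right)} = -225$
$\frac{10893}{W{\left(263,z{\left(18,7 \right)} \right)}} = \frac{10893}{-225} = 10893 \left(- \frac{1}{225}\right) = - \frac{3631}{75}$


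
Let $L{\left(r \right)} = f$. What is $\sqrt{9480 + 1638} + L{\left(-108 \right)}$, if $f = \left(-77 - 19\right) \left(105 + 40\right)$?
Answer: $-13920 + \sqrt{11118} \approx -13815.0$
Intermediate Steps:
$f = -13920$ ($f = \left(-96\right) 145 = -13920$)
$L{\left(r \right)} = -13920$
$\sqrt{9480 + 1638} + L{\left(-108 \right)} = \sqrt{9480 + 1638} - 13920 = \sqrt{11118} - 13920 = -13920 + \sqrt{11118}$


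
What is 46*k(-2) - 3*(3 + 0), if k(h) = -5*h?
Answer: 451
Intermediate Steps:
46*k(-2) - 3*(3 + 0) = 46*(-5*(-2)) - 3*(3 + 0) = 46*10 - 3*3 = 460 - 9 = 451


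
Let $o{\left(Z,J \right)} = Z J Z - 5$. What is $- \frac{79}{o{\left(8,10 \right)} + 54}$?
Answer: $- \frac{79}{689} \approx -0.11466$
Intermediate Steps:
$o{\left(Z,J \right)} = -5 + J Z^{2}$ ($o{\left(Z,J \right)} = J Z Z - 5 = J Z^{2} - 5 = -5 + J Z^{2}$)
$- \frac{79}{o{\left(8,10 \right)} + 54} = - \frac{79}{\left(-5 + 10 \cdot 8^{2}\right) + 54} = - \frac{79}{\left(-5 + 10 \cdot 64\right) + 54} = - \frac{79}{\left(-5 + 640\right) + 54} = - \frac{79}{635 + 54} = - \frac{79}{689}$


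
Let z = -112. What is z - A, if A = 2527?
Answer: -2639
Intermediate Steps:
z - A = -112 - 1*2527 = -112 - 2527 = -2639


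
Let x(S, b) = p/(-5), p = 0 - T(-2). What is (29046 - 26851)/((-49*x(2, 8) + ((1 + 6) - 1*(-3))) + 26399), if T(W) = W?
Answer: 10975/132143 ≈ 0.083054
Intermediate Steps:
p = 2 (p = 0 - 1*(-2) = 0 + 2 = 2)
x(S, b) = -2/5 (x(S, b) = 2/(-5) = 2*(-1/5) = -2/5)
(29046 - 26851)/((-49*x(2, 8) + ((1 + 6) - 1*(-3))) + 26399) = (29046 - 26851)/((-49*(-2/5) + ((1 + 6) - 1*(-3))) + 26399) = 2195/((98/5 + (7 + 3)) + 26399) = 2195/((98/5 + 10) + 26399) = 2195/(148/5 + 26399) = 2195/(132143/5) = 2195*(5/132143) = 10975/132143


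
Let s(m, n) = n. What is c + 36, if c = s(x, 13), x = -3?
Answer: 49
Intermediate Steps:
c = 13
c + 36 = 13 + 36 = 49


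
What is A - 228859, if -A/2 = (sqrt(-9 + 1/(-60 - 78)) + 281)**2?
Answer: -26686646/69 - 562*I*sqrt(171534)/69 ≈ -3.8676e+5 - 3373.4*I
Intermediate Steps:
A = -2*(281 + I*sqrt(171534)/138)**2 (A = -2*(sqrt(-9 + 1/(-60 - 78)) + 281)**2 = -2*(sqrt(-9 + 1/(-138)) + 281)**2 = -2*(sqrt(-9 - 1/138) + 281)**2 = -2*(sqrt(-1243/138) + 281)**2 = -2*(I*sqrt(171534)/138 + 281)**2 = -2*(281 + I*sqrt(171534)/138)**2 ≈ -1.579e+5 - 3373.4*I)
A - 228859 = (-10895375/69 - 562*I*sqrt(171534)/69) - 228859 = -26686646/69 - 562*I*sqrt(171534)/69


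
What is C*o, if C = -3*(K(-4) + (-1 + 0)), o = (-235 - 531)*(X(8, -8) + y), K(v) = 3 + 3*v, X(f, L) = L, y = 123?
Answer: -2642700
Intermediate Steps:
o = -88090 (o = (-235 - 531)*(-8 + 123) = -766*115 = -88090)
C = 30 (C = -3*((3 + 3*(-4)) + (-1 + 0)) = -3*((3 - 12) - 1) = -3*(-9 - 1) = -3*(-10) = 30)
C*o = 30*(-88090) = -2642700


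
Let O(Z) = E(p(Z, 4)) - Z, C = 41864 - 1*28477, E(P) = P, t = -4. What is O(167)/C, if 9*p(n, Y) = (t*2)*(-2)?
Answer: -1487/120483 ≈ -0.012342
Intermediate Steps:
p(n, Y) = 16/9 (p(n, Y) = (-4*2*(-2))/9 = (-8*(-2))/9 = (⅑)*16 = 16/9)
C = 13387 (C = 41864 - 28477 = 13387)
O(Z) = 16/9 - Z
O(167)/C = (16/9 - 1*167)/13387 = (16/9 - 167)*(1/13387) = -1487/9*1/13387 = -1487/120483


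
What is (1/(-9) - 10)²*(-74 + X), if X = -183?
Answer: -2128217/81 ≈ -26274.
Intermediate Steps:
(1/(-9) - 10)²*(-74 + X) = (1/(-9) - 10)²*(-74 - 183) = (-⅑ - 10)²*(-257) = (-91/9)²*(-257) = (8281/81)*(-257) = -2128217/81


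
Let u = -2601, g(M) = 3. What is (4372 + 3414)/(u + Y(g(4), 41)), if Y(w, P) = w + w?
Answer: -7786/2595 ≈ -3.0004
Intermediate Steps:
Y(w, P) = 2*w
(4372 + 3414)/(u + Y(g(4), 41)) = (4372 + 3414)/(-2601 + 2*3) = 7786/(-2601 + 6) = 7786/(-2595) = 7786*(-1/2595) = -7786/2595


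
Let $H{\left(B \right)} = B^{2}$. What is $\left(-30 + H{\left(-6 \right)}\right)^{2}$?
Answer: $36$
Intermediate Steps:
$\left(-30 + H{\left(-6 \right)}\right)^{2} = \left(-30 + \left(-6\right)^{2}\right)^{2} = \left(-30 + 36\right)^{2} = 6^{2} = 36$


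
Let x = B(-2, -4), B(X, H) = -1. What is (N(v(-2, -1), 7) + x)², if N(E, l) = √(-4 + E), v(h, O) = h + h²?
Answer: (1 - I*√2)² ≈ -1.0 - 2.8284*I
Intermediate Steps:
x = -1
(N(v(-2, -1), 7) + x)² = (√(-4 - 2*(1 - 2)) - 1)² = (√(-4 - 2*(-1)) - 1)² = (√(-4 + 2) - 1)² = (√(-2) - 1)² = (I*√2 - 1)² = (-1 + I*√2)²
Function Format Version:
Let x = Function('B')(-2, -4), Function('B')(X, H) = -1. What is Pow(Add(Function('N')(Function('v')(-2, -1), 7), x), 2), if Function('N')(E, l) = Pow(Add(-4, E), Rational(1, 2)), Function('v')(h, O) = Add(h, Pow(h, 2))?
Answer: Pow(Add(1, Mul(-1, I, Pow(2, Rational(1, 2)))), 2) ≈ Add(-1.0000, Mul(-2.8284, I))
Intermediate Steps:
x = -1
Pow(Add(Function('N')(Function('v')(-2, -1), 7), x), 2) = Pow(Add(Pow(Add(-4, Mul(-2, Add(1, -2))), Rational(1, 2)), -1), 2) = Pow(Add(Pow(Add(-4, Mul(-2, -1)), Rational(1, 2)), -1), 2) = Pow(Add(Pow(Add(-4, 2), Rational(1, 2)), -1), 2) = Pow(Add(Pow(-2, Rational(1, 2)), -1), 2) = Pow(Add(Mul(I, Pow(2, Rational(1, 2))), -1), 2) = Pow(Add(-1, Mul(I, Pow(2, Rational(1, 2)))), 2)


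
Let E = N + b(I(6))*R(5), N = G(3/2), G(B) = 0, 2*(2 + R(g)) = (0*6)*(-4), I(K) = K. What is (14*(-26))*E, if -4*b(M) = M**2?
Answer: -6552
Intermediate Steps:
R(g) = -2 (R(g) = -2 + ((0*6)*(-4))/2 = -2 + (0*(-4))/2 = -2 + (1/2)*0 = -2 + 0 = -2)
b(M) = -M**2/4
N = 0
E = 18 (E = 0 - 1/4*6**2*(-2) = 0 - 1/4*36*(-2) = 0 - 9*(-2) = 0 + 18 = 18)
(14*(-26))*E = (14*(-26))*18 = -364*18 = -6552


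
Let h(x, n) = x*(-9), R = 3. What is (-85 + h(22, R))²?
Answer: 80089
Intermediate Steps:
h(x, n) = -9*x
(-85 + h(22, R))² = (-85 - 9*22)² = (-85 - 198)² = (-283)² = 80089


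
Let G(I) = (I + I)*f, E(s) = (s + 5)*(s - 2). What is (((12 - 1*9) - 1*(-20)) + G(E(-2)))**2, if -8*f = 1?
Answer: 676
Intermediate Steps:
f = -1/8 (f = -1/8*1 = -1/8 ≈ -0.12500)
E(s) = (-2 + s)*(5 + s) (E(s) = (5 + s)*(-2 + s) = (-2 + s)*(5 + s))
G(I) = -I/4 (G(I) = (I + I)*(-1/8) = (2*I)*(-1/8) = -I/4)
(((12 - 1*9) - 1*(-20)) + G(E(-2)))**2 = (((12 - 1*9) - 1*(-20)) - (-10 + (-2)**2 + 3*(-2))/4)**2 = (((12 - 9) + 20) - (-10 + 4 - 6)/4)**2 = ((3 + 20) - 1/4*(-12))**2 = (23 + 3)**2 = 26**2 = 676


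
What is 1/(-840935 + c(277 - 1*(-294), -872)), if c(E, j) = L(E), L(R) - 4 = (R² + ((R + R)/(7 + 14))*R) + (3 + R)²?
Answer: -21/3241612 ≈ -6.4783e-6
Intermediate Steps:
L(R) = 4 + (3 + R)² + 23*R²/21 (L(R) = 4 + ((R² + ((R + R)/(7 + 14))*R) + (3 + R)²) = 4 + ((R² + ((2*R)/21)*R) + (3 + R)²) = 4 + ((R² + ((2*R)*(1/21))*R) + (3 + R)²) = 4 + ((R² + (2*R/21)*R) + (3 + R)²) = 4 + ((R² + 2*R²/21) + (3 + R)²) = 4 + (23*R²/21 + (3 + R)²) = 4 + ((3 + R)² + 23*R²/21) = 4 + (3 + R)² + 23*R²/21)
c(E, j) = 13 + 6*E + 44*E²/21
1/(-840935 + c(277 - 1*(-294), -872)) = 1/(-840935 + (13 + 6*(277 - 1*(-294)) + 44*(277 - 1*(-294))²/21)) = 1/(-840935 + (13 + 6*(277 + 294) + 44*(277 + 294)²/21)) = 1/(-840935 + (13 + 6*571 + (44/21)*571²)) = 1/(-840935 + (13 + 3426 + (44/21)*326041)) = 1/(-840935 + (13 + 3426 + 14345804/21)) = 1/(-840935 + 14418023/21) = 1/(-3241612/21) = -21/3241612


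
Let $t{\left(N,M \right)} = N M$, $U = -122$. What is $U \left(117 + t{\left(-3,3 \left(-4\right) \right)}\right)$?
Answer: $-18666$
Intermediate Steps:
$t{\left(N,M \right)} = M N$
$U \left(117 + t{\left(-3,3 \left(-4\right) \right)}\right) = - 122 \left(117 + 3 \left(-4\right) \left(-3\right)\right) = - 122 \left(117 - -36\right) = - 122 \left(117 + 36\right) = \left(-122\right) 153 = -18666$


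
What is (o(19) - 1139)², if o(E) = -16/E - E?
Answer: 484792324/361 ≈ 1.3429e+6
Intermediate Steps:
o(E) = -E - 16/E
(o(19) - 1139)² = ((-1*19 - 16/19) - 1139)² = ((-19 - 16*1/19) - 1139)² = ((-19 - 16/19) - 1139)² = (-377/19 - 1139)² = (-22018/19)² = 484792324/361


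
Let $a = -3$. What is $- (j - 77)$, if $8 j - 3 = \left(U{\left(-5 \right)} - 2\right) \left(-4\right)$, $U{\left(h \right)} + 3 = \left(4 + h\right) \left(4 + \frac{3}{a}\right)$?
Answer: $\frac{581}{8} \approx 72.625$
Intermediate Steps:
$U{\left(h \right)} = 9 + 3 h$ ($U{\left(h \right)} = -3 + \left(4 + h\right) \left(4 + \frac{3}{-3}\right) = -3 + \left(4 + h\right) \left(4 + 3 \left(- \frac{1}{3}\right)\right) = -3 + \left(4 + h\right) \left(4 - 1\right) = -3 + \left(4 + h\right) 3 = -3 + \left(12 + 3 h\right) = 9 + 3 h$)
$j = \frac{35}{8}$ ($j = \frac{3}{8} + \frac{\left(\left(9 + 3 \left(-5\right)\right) - 2\right) \left(-4\right)}{8} = \frac{3}{8} + \frac{\left(\left(9 - 15\right) - 2\right) \left(-4\right)}{8} = \frac{3}{8} + \frac{\left(-6 - 2\right) \left(-4\right)}{8} = \frac{3}{8} + \frac{\left(-8\right) \left(-4\right)}{8} = \frac{3}{8} + \frac{1}{8} \cdot 32 = \frac{3}{8} + 4 = \frac{35}{8} \approx 4.375$)
$- (j - 77) = - (\frac{35}{8} - 77) = \left(-1\right) \left(- \frac{581}{8}\right) = \frac{581}{8}$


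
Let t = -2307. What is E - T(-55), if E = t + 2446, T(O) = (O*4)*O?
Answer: -11961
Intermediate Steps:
T(O) = 4*O**2 (T(O) = (4*O)*O = 4*O**2)
E = 139 (E = -2307 + 2446 = 139)
E - T(-55) = 139 - 4*(-55)**2 = 139 - 4*3025 = 139 - 1*12100 = 139 - 12100 = -11961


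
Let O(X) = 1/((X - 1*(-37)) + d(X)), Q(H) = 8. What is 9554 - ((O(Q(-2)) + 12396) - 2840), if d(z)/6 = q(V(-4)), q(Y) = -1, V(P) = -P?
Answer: -79/39 ≈ -2.0256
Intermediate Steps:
d(z) = -6 (d(z) = 6*(-1) = -6)
O(X) = 1/(31 + X) (O(X) = 1/((X - 1*(-37)) - 6) = 1/((X + 37) - 6) = 1/((37 + X) - 6) = 1/(31 + X))
9554 - ((O(Q(-2)) + 12396) - 2840) = 9554 - ((1/(31 + 8) + 12396) - 2840) = 9554 - ((1/39 + 12396) - 2840) = 9554 - (483445/39 - 2840) = 9554 - 1*372685/39 = 9554 - 372685/39 = -79/39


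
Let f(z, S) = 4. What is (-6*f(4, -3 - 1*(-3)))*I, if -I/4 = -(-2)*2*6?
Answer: 2304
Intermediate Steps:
I = -96 (I = -4*(-(-2)*2)*6 = -4*(-2*(-2))*6 = -16*6 = -4*24 = -96)
(-6*f(4, -3 - 1*(-3)))*I = -6*4*(-96) = -24*(-96) = 2304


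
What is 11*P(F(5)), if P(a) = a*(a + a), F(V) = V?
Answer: 550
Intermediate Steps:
P(a) = 2*a² (P(a) = a*(2*a) = 2*a²)
11*P(F(5)) = 11*(2*5²) = 11*(2*25) = 11*50 = 550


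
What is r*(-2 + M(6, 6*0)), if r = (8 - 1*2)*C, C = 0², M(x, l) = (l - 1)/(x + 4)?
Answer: 0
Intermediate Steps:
M(x, l) = (-1 + l)/(4 + x)
C = 0
r = 0 (r = (8 - 1*2)*0 = (8 - 2)*0 = 6*0 = 0)
r*(-2 + M(6, 6*0)) = 0*(-2 + (-1 + 6*0)/(4 + 6)) = 0*(-2 + (-1 + 0)/10) = 0*(-2 + (⅒)*(-1)) = 0*(-2 - ⅒) = 0*(-21/10) = 0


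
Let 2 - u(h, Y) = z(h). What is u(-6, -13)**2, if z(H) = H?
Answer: 64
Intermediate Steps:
u(h, Y) = 2 - h
u(-6, -13)**2 = (2 - 1*(-6))**2 = (2 + 6)**2 = 8**2 = 64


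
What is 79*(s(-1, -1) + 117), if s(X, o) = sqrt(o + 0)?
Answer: 9243 + 79*I ≈ 9243.0 + 79.0*I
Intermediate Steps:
s(X, o) = sqrt(o)
79*(s(-1, -1) + 117) = 79*(sqrt(-1) + 117) = 79*(I + 117) = 79*(117 + I) = 9243 + 79*I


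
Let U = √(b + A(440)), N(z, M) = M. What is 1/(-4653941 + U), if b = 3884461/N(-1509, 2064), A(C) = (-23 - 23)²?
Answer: -9605734224/44704520331924899 - 4*√1064493165/44704520331924899 ≈ -2.1487e-7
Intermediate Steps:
A(C) = 2116 (A(C) = (-46)² = 2116)
b = 3884461/2064 ≈ 1882.0
U = √1064493165/516 (U = √(3884461/2064 + 2116) = √(8251885/2064) = √1064493165/516 ≈ 63.230)
1/(-4653941 + U) = 1/(-4653941 + √1064493165/516)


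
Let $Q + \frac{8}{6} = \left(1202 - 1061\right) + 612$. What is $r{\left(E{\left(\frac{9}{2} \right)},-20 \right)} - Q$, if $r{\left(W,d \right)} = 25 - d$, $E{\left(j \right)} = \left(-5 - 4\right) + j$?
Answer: $- \frac{2120}{3} \approx -706.67$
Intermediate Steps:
$E{\left(j \right)} = -9 + j$
$Q = \frac{2255}{3}$ ($Q = - \frac{4}{3} + \left(\left(1202 - 1061\right) + 612\right) = - \frac{4}{3} + \left(141 + 612\right) = - \frac{4}{3} + 753 = \frac{2255}{3} \approx 751.67$)
$r{\left(E{\left(\frac{9}{2} \right)},-20 \right)} - Q = \left(25 - -20\right) - \frac{2255}{3} = \left(25 + 20\right) - \frac{2255}{3} = 45 - \frac{2255}{3} = - \frac{2120}{3}$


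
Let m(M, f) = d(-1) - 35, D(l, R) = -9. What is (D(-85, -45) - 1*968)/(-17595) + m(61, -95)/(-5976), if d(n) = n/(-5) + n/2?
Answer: 478493/7788720 ≈ 0.061434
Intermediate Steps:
d(n) = 3*n/10 (d(n) = n*(-⅕) + n*(½) = -n/5 + n/2 = 3*n/10)
m(M, f) = -353/10 (m(M, f) = (3/10)*(-1) - 35 = -3/10 - 35 = -353/10)
(D(-85, -45) - 1*968)/(-17595) + m(61, -95)/(-5976) = (-9 - 1*968)/(-17595) - 353/10/(-5976) = (-9 - 968)*(-1/17595) - 353/10*(-1/5976) = -977*(-1/17595) + 353/59760 = 977/17595 + 353/59760 = 478493/7788720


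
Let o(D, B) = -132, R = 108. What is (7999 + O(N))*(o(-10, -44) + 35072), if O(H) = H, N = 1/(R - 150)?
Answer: 5869168790/21 ≈ 2.7948e+8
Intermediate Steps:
N = -1/42 (N = 1/(108 - 150) = 1/(-42) = -1/42 ≈ -0.023810)
(7999 + O(N))*(o(-10, -44) + 35072) = (7999 - 1/42)*(-132 + 35072) = (335957/42)*34940 = 5869168790/21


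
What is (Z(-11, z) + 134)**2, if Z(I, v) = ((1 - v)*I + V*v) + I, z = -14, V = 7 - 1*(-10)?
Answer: 78400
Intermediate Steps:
V = 17 (V = 7 + 10 = 17)
Z(I, v) = I + 17*v + I*(1 - v) (Z(I, v) = ((1 - v)*I + 17*v) + I = (I*(1 - v) + 17*v) + I = (17*v + I*(1 - v)) + I = I + 17*v + I*(1 - v))
(Z(-11, z) + 134)**2 = ((2*(-11) + 17*(-14) - 1*(-11)*(-14)) + 134)**2 = ((-22 - 238 - 154) + 134)**2 = (-414 + 134)**2 = (-280)**2 = 78400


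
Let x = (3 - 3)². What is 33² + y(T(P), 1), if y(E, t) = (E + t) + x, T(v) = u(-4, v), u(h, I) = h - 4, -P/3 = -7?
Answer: 1082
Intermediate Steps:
P = 21 (P = -3*(-7) = 21)
x = 0 (x = 0² = 0)
u(h, I) = -4 + h
T(v) = -8 (T(v) = -4 - 4 = -8)
y(E, t) = E + t (y(E, t) = (E + t) + 0 = E + t)
33² + y(T(P), 1) = 33² + (-8 + 1) = 1089 - 7 = 1082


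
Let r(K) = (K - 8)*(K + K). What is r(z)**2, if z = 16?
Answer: 65536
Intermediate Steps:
r(K) = 2*K*(-8 + K) (r(K) = (-8 + K)*(2*K) = 2*K*(-8 + K))
r(z)**2 = (2*16*(-8 + 16))**2 = (2*16*8)**2 = 256**2 = 65536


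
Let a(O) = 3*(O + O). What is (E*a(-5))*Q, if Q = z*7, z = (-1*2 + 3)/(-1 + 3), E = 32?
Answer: -3360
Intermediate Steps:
z = ½ (z = (-2 + 3)/2 = 1*(½) = ½ ≈ 0.50000)
a(O) = 6*O (a(O) = 3*(2*O) = 6*O)
Q = 7/2 (Q = (½)*7 = 7/2 ≈ 3.5000)
(E*a(-5))*Q = (32*(6*(-5)))*(7/2) = (32*(-30))*(7/2) = -960*7/2 = -3360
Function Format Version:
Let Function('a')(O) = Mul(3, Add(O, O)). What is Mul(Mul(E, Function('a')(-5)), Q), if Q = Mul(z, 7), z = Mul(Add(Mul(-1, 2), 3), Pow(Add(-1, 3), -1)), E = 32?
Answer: -3360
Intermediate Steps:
z = Rational(1, 2) (z = Mul(Add(-2, 3), Pow(2, -1)) = Mul(1, Rational(1, 2)) = Rational(1, 2) ≈ 0.50000)
Function('a')(O) = Mul(6, O) (Function('a')(O) = Mul(3, Mul(2, O)) = Mul(6, O))
Q = Rational(7, 2) (Q = Mul(Rational(1, 2), 7) = Rational(7, 2) ≈ 3.5000)
Mul(Mul(E, Function('a')(-5)), Q) = Mul(Mul(32, Mul(6, -5)), Rational(7, 2)) = Mul(Mul(32, -30), Rational(7, 2)) = Mul(-960, Rational(7, 2)) = -3360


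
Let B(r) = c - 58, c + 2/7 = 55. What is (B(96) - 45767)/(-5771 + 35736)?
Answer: -320392/209755 ≈ -1.5275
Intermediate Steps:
c = 383/7 (c = -2/7 + 55 = 383/7 ≈ 54.714)
B(r) = -23/7 (B(r) = 383/7 - 58 = -23/7)
(B(96) - 45767)/(-5771 + 35736) = (-23/7 - 45767)/(-5771 + 35736) = -320392/7/29965 = -320392/7*1/29965 = -320392/209755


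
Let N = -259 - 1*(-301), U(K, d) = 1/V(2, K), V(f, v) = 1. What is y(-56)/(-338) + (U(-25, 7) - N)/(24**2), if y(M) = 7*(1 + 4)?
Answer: -17009/97344 ≈ -0.17473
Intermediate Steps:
U(K, d) = 1 (U(K, d) = 1/1 = 1)
y(M) = 35 (y(M) = 7*5 = 35)
N = 42 (N = -259 + 301 = 42)
y(-56)/(-338) + (U(-25, 7) - N)/(24**2) = 35/(-338) + (1 - 1*42)/(24**2) = 35*(-1/338) + (1 - 42)/576 = -35/338 - 41*1/576 = -35/338 - 41/576 = -17009/97344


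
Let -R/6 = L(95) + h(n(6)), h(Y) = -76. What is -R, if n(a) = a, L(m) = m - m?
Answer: -456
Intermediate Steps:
L(m) = 0
R = 456 (R = -6*(0 - 76) = -6*(-76) = 456)
-R = -1*456 = -456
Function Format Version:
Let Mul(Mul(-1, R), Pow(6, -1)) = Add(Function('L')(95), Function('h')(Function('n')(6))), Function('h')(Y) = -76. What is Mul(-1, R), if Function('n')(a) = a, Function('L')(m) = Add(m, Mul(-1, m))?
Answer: -456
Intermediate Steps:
Function('L')(m) = 0
R = 456 (R = Mul(-6, Add(0, -76)) = Mul(-6, -76) = 456)
Mul(-1, R) = Mul(-1, 456) = -456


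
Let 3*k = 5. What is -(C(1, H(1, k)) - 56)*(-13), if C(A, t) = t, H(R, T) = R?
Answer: -715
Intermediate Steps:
k = 5/3 (k = (⅓)*5 = 5/3 ≈ 1.6667)
-(C(1, H(1, k)) - 56)*(-13) = -(1 - 56)*(-13) = -(-55)*(-13) = -1*715 = -715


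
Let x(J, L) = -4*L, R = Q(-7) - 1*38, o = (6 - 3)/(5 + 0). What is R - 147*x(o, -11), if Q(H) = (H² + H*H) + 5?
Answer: -6403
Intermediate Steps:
Q(H) = 5 + 2*H² (Q(H) = (H² + H²) + 5 = 2*H² + 5 = 5 + 2*H²)
o = ⅗ (o = 3/5 = 3*(⅕) = ⅗ ≈ 0.60000)
R = 65 (R = (5 + 2*(-7)²) - 1*38 = (5 + 2*49) - 38 = (5 + 98) - 38 = 103 - 38 = 65)
R - 147*x(o, -11) = 65 - (-588)*(-11) = 65 - 147*44 = 65 - 6468 = -6403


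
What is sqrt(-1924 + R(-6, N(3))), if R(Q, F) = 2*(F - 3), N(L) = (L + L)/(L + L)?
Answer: 2*I*sqrt(482) ≈ 43.909*I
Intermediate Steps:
N(L) = 1 (N(L) = (2*L)/((2*L)) = (2*L)*(1/(2*L)) = 1)
R(Q, F) = -6 + 2*F (R(Q, F) = 2*(-3 + F) = -6 + 2*F)
sqrt(-1924 + R(-6, N(3))) = sqrt(-1924 + (-6 + 2*1)) = sqrt(-1924 + (-6 + 2)) = sqrt(-1924 - 4) = sqrt(-1928) = 2*I*sqrt(482)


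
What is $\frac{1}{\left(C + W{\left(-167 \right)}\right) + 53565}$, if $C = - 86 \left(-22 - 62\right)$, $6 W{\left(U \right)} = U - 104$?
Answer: $\frac{6}{364463} \approx 1.6463 \cdot 10^{-5}$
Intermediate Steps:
$W{\left(U \right)} = - \frac{52}{3} + \frac{U}{6}$ ($W{\left(U \right)} = \frac{U - 104}{6} = \frac{-104 + U}{6} = - \frac{52}{3} + \frac{U}{6}$)
$C = 7224$ ($C = \left(-86\right) \left(-84\right) = 7224$)
$\frac{1}{\left(C + W{\left(-167 \right)}\right) + 53565} = \frac{1}{\left(7224 + \left(- \frac{52}{3} + \frac{1}{6} \left(-167\right)\right)\right) + 53565} = \frac{1}{\left(7224 - \frac{271}{6}\right) + 53565} = \frac{1}{\frac{43073}{6} + 53565} = \frac{1}{\frac{364463}{6}} = \frac{6}{364463}$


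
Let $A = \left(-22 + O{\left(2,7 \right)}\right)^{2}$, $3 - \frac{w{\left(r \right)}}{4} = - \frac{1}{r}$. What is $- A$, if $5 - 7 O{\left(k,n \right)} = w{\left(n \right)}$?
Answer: $- \frac{1279161}{2401} \approx -532.76$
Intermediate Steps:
$w{\left(r \right)} = 12 + \frac{4}{r}$ ($w{\left(r \right)} = 12 - 4 \left(- \frac{1}{r}\right) = 12 + \frac{4}{r}$)
$O{\left(k,n \right)} = -1 - \frac{4}{7 n}$ ($O{\left(k,n \right)} = \frac{5}{7} - \frac{12 + \frac{4}{n}}{7} = \frac{5}{7} - \left(\frac{12}{7} + \frac{4}{7 n}\right) = -1 - \frac{4}{7 n}$)
$A = \frac{1279161}{2401}$ ($A = \left(-22 + \frac{- \frac{4}{7} - 7}{7}\right)^{2} = \left(-22 + \frac{1}{7} \left(- \frac{53}{7}\right)\right)^{2} = \left(-22 - \frac{53}{49}\right)^{2} = \left(- \frac{1131}{49}\right)^{2} = \frac{1279161}{2401} \approx 532.76$)
$- A = \left(-1\right) \frac{1279161}{2401} = - \frac{1279161}{2401}$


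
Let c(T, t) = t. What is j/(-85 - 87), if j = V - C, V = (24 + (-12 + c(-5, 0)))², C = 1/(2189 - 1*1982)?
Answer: -29807/35604 ≈ -0.83718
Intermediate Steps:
C = 1/207 (C = 1/(2189 - 1982) = 1/207 ≈ 0.0048309)
V = 144 (V = (24 + (-12 + 0))² = (24 - 12)² = 12² = 144)
j = 29807/207 (j = 144 - 1*1/207 = 144 - 1/207 = 29807/207 ≈ 144.00)
j/(-85 - 87) = 29807/(207*(-85 - 87)) = (29807/207)/(-172) = (29807/207)*(-1/172) = -29807/35604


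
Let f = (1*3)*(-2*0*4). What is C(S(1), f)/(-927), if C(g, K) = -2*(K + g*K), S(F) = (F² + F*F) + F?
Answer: 0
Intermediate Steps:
f = 0 (f = 3*(0*4) = 3*0 = 0)
S(F) = F + 2*F² (S(F) = (F² + F²) + F = 2*F² + F = F + 2*F²)
C(g, K) = -2*K - 2*K*g (C(g, K) = -2*(K + K*g) = -2*K - 2*K*g)
C(S(1), f)/(-927) = -2*0*(1 + 1*(1 + 2*1))/(-927) = -2*0*(1 + 1*(1 + 2))*(-1/927) = -2*0*(1 + 1*3)*(-1/927) = -2*0*(1 + 3)*(-1/927) = -2*0*4*(-1/927) = 0*(-1/927) = 0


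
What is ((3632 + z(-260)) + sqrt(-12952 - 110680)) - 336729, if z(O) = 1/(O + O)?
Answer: -173210441/520 + 4*I*sqrt(7727) ≈ -3.331e+5 + 351.61*I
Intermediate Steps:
z(O) = 1/(2*O)
((3632 + z(-260)) + sqrt(-12952 - 110680)) - 336729 = ((3632 + (1/2)/(-260)) + sqrt(-12952 - 110680)) - 336729 = ((3632 + (1/2)*(-1/260)) + sqrt(-123632)) - 336729 = ((3632 - 1/520) + 4*I*sqrt(7727)) - 336729 = (1888639/520 + 4*I*sqrt(7727)) - 336729 = -173210441/520 + 4*I*sqrt(7727)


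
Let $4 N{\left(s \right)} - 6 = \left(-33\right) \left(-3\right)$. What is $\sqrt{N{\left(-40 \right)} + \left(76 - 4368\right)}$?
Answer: $\frac{i \sqrt{17063}}{2} \approx 65.313 i$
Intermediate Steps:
$N{\left(s \right)} = \frac{105}{4}$ ($N{\left(s \right)} = \frac{3}{2} + \frac{\left(-33\right) \left(-3\right)}{4} = \frac{3}{2} + \frac{1}{4} \cdot 99 = \frac{3}{2} + \frac{99}{4} = \frac{105}{4}$)
$\sqrt{N{\left(-40 \right)} + \left(76 - 4368\right)} = \sqrt{\frac{105}{4} + \left(76 - 4368\right)} = \sqrt{\frac{105}{4} - 4292} = \sqrt{- \frac{17063}{4}} = \frac{i \sqrt{17063}}{2}$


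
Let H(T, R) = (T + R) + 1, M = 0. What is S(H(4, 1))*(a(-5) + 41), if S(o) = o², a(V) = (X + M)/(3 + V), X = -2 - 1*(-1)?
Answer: 1494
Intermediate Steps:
X = -1 (X = -2 + 1 = -1)
a(V) = -1/(3 + V) (a(V) = (-1 + 0)/(3 + V) = -1/(3 + V))
H(T, R) = 1 + R + T (H(T, R) = (R + T) + 1 = 1 + R + T)
S(H(4, 1))*(a(-5) + 41) = (1 + 1 + 4)²*(-1/(3 - 5) + 41) = 6²*(-1/(-2) + 41) = 36*(-1*(-½) + 41) = 36*(½ + 41) = 36*(83/2) = 1494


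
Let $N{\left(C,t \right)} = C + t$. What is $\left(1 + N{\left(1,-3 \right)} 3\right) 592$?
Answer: $-2960$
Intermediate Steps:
$\left(1 + N{\left(1,-3 \right)} 3\right) 592 = \left(1 + \left(1 - 3\right) 3\right) 592 = \left(1 - 6\right) 592 = \left(-5\right) 592 = -2960$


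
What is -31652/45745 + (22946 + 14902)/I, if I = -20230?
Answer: -33881096/13220305 ≈ -2.5628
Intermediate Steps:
-31652/45745 + (22946 + 14902)/I = -31652/45745 + (22946 + 14902)/(-20230) = -31652*1/45745 + 37848*(-1/20230) = -31652/45745 - 18924/10115 = -33881096/13220305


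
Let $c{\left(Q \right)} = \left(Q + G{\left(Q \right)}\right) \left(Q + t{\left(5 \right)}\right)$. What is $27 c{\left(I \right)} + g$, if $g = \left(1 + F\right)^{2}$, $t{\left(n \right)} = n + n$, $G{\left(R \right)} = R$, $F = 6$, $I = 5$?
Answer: $4099$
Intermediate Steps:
$t{\left(n \right)} = 2 n$
$g = 49$ ($g = \left(1 + 6\right)^{2} = 7^{2} = 49$)
$c{\left(Q \right)} = 2 Q \left(10 + Q\right)$ ($c{\left(Q \right)} = \left(Q + Q\right) \left(Q + 2 \cdot 5\right) = 2 Q \left(Q + 10\right) = 2 Q \left(10 + Q\right)$)
$27 c{\left(I \right)} + g = 27 \cdot 2 \cdot 5 \left(10 + 5\right) + 49 = 27 \cdot 2 \cdot 5 \cdot 15 + 49 = 27 \cdot 150 + 49 = 4050 + 49 = 4099$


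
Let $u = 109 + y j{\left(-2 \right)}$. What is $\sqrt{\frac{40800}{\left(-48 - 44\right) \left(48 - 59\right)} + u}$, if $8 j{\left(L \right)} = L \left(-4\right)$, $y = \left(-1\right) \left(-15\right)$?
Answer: $\frac{2 \sqrt{2629429}}{253} \approx 12.819$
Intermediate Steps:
$y = 15$
$j{\left(L \right)} = - \frac{L}{2}$ ($j{\left(L \right)} = \frac{L \left(-4\right)}{8} = \frac{\left(-4\right) L}{8} = - \frac{L}{2}$)
$u = 124$ ($u = 109 + 15 \left(\left(- \frac{1}{2}\right) \left(-2\right)\right) = 109 + 15 \cdot 1 = 109 + 15 = 124$)
$\sqrt{\frac{40800}{\left(-48 - 44\right) \left(48 - 59\right)} + u} = \sqrt{\frac{40800}{\left(-48 - 44\right) \left(48 - 59\right)} + 124} = \sqrt{\frac{40800}{\left(-92\right) \left(-11\right)} + 124} = \sqrt{\frac{40800}{1012} + 124} = \sqrt{40800 \cdot \frac{1}{1012} + 124} = \sqrt{\frac{10200}{253} + 124} = \sqrt{\frac{41572}{253}} = \frac{2 \sqrt{2629429}}{253}$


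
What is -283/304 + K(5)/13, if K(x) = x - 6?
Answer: -3983/3952 ≈ -1.0078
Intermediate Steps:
K(x) = -6 + x
-283/304 + K(5)/13 = -283/304 + (-6 + 5)/13 = -283*1/304 - 1*1/13 = -283/304 - 1/13 = -3983/3952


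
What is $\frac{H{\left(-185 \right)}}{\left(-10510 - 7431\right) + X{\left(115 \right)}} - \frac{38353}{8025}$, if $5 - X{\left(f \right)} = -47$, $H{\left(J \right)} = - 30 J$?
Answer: $- \frac{243545189}{47853075} \approx -5.0894$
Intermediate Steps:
$X{\left(f \right)} = 52$ ($X{\left(f \right)} = 5 - -47 = 5 + 47 = 52$)
$\frac{H{\left(-185 \right)}}{\left(-10510 - 7431\right) + X{\left(115 \right)}} - \frac{38353}{8025} = \frac{\left(-30\right) \left(-185\right)}{\left(-10510 - 7431\right) + 52} - \frac{38353}{8025} = \frac{5550}{-17941 + 52} - \frac{38353}{8025} = \frac{5550}{-17889} - \frac{38353}{8025} = 5550 \left(- \frac{1}{17889}\right) - \frac{38353}{8025} = - \frac{1850}{5963} - \frac{38353}{8025} = - \frac{243545189}{47853075}$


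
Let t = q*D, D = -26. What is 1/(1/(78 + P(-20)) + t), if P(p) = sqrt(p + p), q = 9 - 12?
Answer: 95550/7454117 + 2*I*sqrt(10)/37270585 ≈ 0.012818 + 1.6969e-7*I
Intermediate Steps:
q = -3
P(p) = sqrt(2)*sqrt(p) (P(p) = sqrt(2*p) = sqrt(2)*sqrt(p))
t = 78 (t = -3*(-26) = 78)
1/(1/(78 + P(-20)) + t) = 1/(1/(78 + sqrt(2)*sqrt(-20)) + 78) = 1/(1/(78 + sqrt(2)*(2*I*sqrt(5))) + 78) = 1/(1/(78 + 2*I*sqrt(10)) + 78) = 1/(78 + 1/(78 + 2*I*sqrt(10)))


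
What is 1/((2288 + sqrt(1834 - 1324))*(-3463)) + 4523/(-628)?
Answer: -40993860554765/5691829311788 + sqrt(510)/18126844942 ≈ -7.2022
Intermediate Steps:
1/((2288 + sqrt(1834 - 1324))*(-3463)) + 4523/(-628) = -1/3463/(2288 + sqrt(510)) + 4523*(-1/628) = -1/(3463*(2288 + sqrt(510))) - 4523/628 = -4523/628 - 1/(3463*(2288 + sqrt(510)))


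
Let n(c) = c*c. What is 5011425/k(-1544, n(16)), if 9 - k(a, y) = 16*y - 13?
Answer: -1670475/1358 ≈ -1230.1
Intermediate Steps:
n(c) = c**2
k(a, y) = 22 - 16*y (k(a, y) = 9 - (16*y - 13) = 9 - (-13 + 16*y) = 9 + (13 - 16*y) = 22 - 16*y)
5011425/k(-1544, n(16)) = 5011425/(22 - 16*16**2) = 5011425/(22 - 16*256) = 5011425/(22 - 4096) = 5011425/(-4074) = 5011425*(-1/4074) = -1670475/1358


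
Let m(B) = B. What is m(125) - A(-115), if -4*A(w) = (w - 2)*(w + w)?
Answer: 13705/2 ≈ 6852.5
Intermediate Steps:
A(w) = -w*(-2 + w)/2 (A(w) = -(w - 2)*(w + w)/4 = -(-2 + w)*2*w/4 = -w*(-2 + w)/2)
m(125) - A(-115) = 125 - (-115)*(2 - 1*(-115))/2 = 125 - (-115)*(2 + 115)/2 = 125 - (-115)*117/2 = 125 - 1*(-13455/2) = 125 + 13455/2 = 13705/2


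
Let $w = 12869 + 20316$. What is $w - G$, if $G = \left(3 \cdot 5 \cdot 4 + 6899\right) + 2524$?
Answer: $23702$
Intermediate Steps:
$w = 33185$
$G = 9483$ ($G = \left(15 \cdot 4 + 6899\right) + 2524 = \left(60 + 6899\right) + 2524 = 6959 + 2524 = 9483$)
$w - G = 33185 - 9483 = 23702$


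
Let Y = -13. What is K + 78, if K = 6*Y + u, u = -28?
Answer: -28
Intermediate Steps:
K = -106 (K = 6*(-13) - 28 = -78 - 28 = -106)
K + 78 = -106 + 78 = -28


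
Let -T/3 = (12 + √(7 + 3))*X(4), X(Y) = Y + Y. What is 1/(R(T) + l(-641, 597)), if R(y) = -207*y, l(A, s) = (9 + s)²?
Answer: 11857/5054328324 - 23*√10/842388054 ≈ 2.2596e-6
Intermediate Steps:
X(Y) = 2*Y
T = -288 - 24*√10 (T = -3*(12 + √(7 + 3))*2*4 = -3*(12 + √10)*8 = -3*(96 + 8*√10) = -288 - 24*√10 ≈ -363.89)
1/(R(T) + l(-641, 597)) = 1/(-207*(-288 - 24*√10) + (9 + 597)²) = 1/((59616 + 4968*√10) + 606²) = 1/((59616 + 4968*√10) + 367236) = 1/(426852 + 4968*√10)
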